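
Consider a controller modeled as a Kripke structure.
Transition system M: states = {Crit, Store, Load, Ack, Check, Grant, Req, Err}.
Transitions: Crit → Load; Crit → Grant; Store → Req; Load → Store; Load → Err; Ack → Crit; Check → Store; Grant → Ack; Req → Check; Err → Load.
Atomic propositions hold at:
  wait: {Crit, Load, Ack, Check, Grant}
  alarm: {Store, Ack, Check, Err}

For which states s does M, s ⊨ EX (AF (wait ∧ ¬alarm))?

Sat(¬alarm) = {Crit, Load, Grant, Req}
Sat(wait ∧ ¬alarm) = {Crit, Load, Grant}
AF (wait ∧ ¬alarm): least fixpoint, start Z0 = {Crit, Load, Grant}, add states with every successor in Z. Z1 = {Crit, Load, Ack, Grant, Err}; fixed.
Sat(AF (wait ∧ ¬alarm)) = {Crit, Load, Ack, Grant, Err}
Sat(EX (AF (wait ∧ ¬alarm))) = {s : some successor in {Crit, Load, Ack, Grant, Err}} = {Crit, Load, Ack, Grant, Err}

{Crit, Load, Ack, Grant, Err}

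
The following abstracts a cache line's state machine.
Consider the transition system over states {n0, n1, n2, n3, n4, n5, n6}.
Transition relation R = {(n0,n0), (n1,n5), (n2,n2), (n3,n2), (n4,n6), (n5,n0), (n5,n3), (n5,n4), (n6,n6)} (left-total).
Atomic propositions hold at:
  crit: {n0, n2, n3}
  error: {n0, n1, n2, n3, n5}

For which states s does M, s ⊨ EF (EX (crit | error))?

Sat(crit | error) = {n0, n1, n2, n3, n5}
Sat(EX (crit | error)) = {s : some successor in {n0, n1, n2, n3, n5}} = {n0, n1, n2, n3, n5}
EF (EX (crit | error)): least fixpoint, start Z0 = {n0, n1, n2, n3, n5}, add states with some successor in Z. Already a fixed point.
Sat(EF (EX (crit | error))) = {n0, n1, n2, n3, n5}

{n0, n1, n2, n3, n5}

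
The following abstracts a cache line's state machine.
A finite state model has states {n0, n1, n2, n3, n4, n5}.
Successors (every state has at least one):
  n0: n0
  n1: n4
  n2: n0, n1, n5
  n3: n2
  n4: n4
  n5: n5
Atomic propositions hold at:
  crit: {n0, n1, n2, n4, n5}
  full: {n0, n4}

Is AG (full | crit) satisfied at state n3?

Sat(full | crit) = {n0, n1, n2, n4, n5}
AG (full | crit): greatest fixpoint, start Z0 = {n0, n1, n2, n4, n5}, keep only states in Sat with every successor in Z. Already a fixed point.
Sat(AG (full | crit)) = {n0, n1, n2, n4, n5}
n3 ∉ Sat(AG (full | crit)) = {n0, n1, n2, n4, n5}, so the formula does not hold at n3.

No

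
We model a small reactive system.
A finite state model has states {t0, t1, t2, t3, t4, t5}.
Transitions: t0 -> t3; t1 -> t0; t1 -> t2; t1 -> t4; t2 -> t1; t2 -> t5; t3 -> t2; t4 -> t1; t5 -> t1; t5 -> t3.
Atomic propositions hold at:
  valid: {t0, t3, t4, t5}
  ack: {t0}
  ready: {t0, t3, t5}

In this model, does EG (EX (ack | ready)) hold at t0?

Sat(ack | ready) = {t0, t3, t5}
Sat(EX (ack | ready)) = {s : some successor in {t0, t3, t5}} = {t0, t1, t2, t5}
EG (EX (ack | ready)): greatest fixpoint, start Z0 = {t0, t1, t2, t5}, keep only states in Sat with some successor in Z. Z1 = {t1, t2, t5}; fixed.
Sat(EG (EX (ack | ready))) = {t1, t2, t5}
t0 ∉ Sat(EG (EX (ack | ready))) = {t1, t2, t5}, so the formula does not hold at t0.

No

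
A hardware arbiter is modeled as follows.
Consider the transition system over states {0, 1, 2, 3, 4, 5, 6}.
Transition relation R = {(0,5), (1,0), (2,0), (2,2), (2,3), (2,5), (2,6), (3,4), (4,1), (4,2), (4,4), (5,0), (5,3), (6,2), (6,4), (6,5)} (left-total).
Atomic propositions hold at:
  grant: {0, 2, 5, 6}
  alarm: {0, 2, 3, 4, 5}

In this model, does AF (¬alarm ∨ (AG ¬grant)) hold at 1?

Sat(¬alarm) = {1, 6}
Sat(¬grant) = {1, 3, 4}
AG ¬grant: greatest fixpoint, start Z0 = {1, 3, 4}, keep only states in Sat with every successor in Z. Z1 = {3}; Z2 = ∅; fixed.
Sat(AG ¬grant) = ∅
Sat(¬alarm ∨ (AG ¬grant)) = {1, 6}
AF (¬alarm ∨ (AG ¬grant)): least fixpoint, start Z0 = {1, 6}, add states with every successor in Z. Already a fixed point.
Sat(AF (¬alarm ∨ (AG ¬grant))) = {1, 6}
1 ∈ Sat(AF (¬alarm ∨ (AG ¬grant))) = {1, 6}, so the formula holds at 1.

Yes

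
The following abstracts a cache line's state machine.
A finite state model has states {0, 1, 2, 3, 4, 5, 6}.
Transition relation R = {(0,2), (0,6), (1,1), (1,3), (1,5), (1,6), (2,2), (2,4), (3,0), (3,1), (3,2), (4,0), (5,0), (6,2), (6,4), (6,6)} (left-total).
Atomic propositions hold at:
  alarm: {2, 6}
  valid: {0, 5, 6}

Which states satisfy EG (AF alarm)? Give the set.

{0, 2, 4, 5, 6}

AF alarm: least fixpoint, start Z0 = {2, 6}, add states with every successor in Z. Z1 = {0, 2, 6}; Z2 = {0, 2, 4, 5, 6}; fixed.
Sat(AF alarm) = {0, 2, 4, 5, 6}
EG (AF alarm): greatest fixpoint, start Z0 = {0, 2, 4, 5, 6}, keep only states in Sat with some successor in Z. Already a fixed point.
Sat(EG (AF alarm)) = {0, 2, 4, 5, 6}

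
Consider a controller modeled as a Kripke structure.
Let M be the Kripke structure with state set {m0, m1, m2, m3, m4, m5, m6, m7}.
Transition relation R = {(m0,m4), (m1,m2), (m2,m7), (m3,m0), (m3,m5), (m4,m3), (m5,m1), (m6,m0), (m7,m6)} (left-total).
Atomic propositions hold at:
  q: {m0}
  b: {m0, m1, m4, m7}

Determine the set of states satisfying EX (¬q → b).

Sat(¬q) = {m1, m2, m3, m4, m5, m6, m7}
Sat(¬q → b) = {m0, m1, m4, m7}
Sat(EX (¬q → b)) = {s : some successor in {m0, m1, m4, m7}} = {m0, m2, m3, m5, m6}

{m0, m2, m3, m5, m6}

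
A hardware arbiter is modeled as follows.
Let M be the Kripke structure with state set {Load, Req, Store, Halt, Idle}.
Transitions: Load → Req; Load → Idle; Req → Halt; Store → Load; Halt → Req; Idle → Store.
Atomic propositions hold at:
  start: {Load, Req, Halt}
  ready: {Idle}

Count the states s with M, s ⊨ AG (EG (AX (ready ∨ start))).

2

Sat(ready ∨ start) = {Load, Req, Halt, Idle}
Sat(AX (ready ∨ start)) = {s : every successor in {Load, Req, Halt, Idle}} = {Load, Req, Store, Halt}
EG (AX (ready ∨ start)): greatest fixpoint, start Z0 = {Load, Req, Store, Halt}, keep only states in Sat with some successor in Z. Already a fixed point.
Sat(EG (AX (ready ∨ start))) = {Load, Req, Store, Halt}
AG (EG (AX (ready ∨ start))): greatest fixpoint, start Z0 = {Load, Req, Store, Halt}, keep only states in Sat with every successor in Z. Z1 = {Req, Store, Halt}; Z2 = {Req, Halt}; fixed.
Sat(AG (EG (AX (ready ∨ start)))) = {Req, Halt}
|Sat(AG (EG (AX (ready ∨ start))))| = |{Req, Halt}| = 2.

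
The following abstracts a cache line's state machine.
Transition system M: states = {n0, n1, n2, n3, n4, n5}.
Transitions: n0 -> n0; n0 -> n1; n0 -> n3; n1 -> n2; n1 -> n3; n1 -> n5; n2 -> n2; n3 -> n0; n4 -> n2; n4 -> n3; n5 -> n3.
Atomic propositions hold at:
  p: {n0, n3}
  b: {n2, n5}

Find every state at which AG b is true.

AG b: greatest fixpoint, start Z0 = {n2, n5}, keep only states in Sat with every successor in Z. Z1 = {n2}; fixed.
Sat(AG b) = {n2}

{n2}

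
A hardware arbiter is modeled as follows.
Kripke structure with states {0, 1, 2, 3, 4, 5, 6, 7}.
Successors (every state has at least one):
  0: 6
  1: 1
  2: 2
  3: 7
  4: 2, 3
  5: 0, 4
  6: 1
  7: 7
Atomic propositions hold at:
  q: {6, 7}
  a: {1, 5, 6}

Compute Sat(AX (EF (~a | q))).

Sat(~a) = {0, 2, 3, 4, 7}
Sat(~a | q) = {0, 2, 3, 4, 6, 7}
EF (~a | q): least fixpoint, start Z0 = {0, 2, 3, 4, 6, 7}, add states with some successor in Z. Z1 = {0, 2, 3, 4, 5, 6, 7}; fixed.
Sat(EF (~a | q)) = {0, 2, 3, 4, 5, 6, 7}
Sat(AX (EF (~a | q))) = {s : every successor in {0, 2, 3, 4, 5, 6, 7}} = {0, 2, 3, 4, 5, 7}

{0, 2, 3, 4, 5, 7}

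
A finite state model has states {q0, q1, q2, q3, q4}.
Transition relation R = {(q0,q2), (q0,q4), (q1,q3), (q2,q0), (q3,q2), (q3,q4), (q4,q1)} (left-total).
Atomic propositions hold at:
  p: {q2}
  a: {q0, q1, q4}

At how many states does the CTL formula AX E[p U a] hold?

E[p U a]: least fixpoint, start Z0 = Sat(a) = {q0, q1, q4}, add states in Sat(p) with some successor in Z. Z1 = {q0, q1, q2, q4}; fixed.
Sat(E[p U a]) = {q0, q1, q2, q4}
Sat(AX E[p U a]) = {s : every successor in {q0, q1, q2, q4}} = {q0, q2, q3, q4}
|Sat(AX E[p U a])| = |{q0, q2, q3, q4}| = 4.

4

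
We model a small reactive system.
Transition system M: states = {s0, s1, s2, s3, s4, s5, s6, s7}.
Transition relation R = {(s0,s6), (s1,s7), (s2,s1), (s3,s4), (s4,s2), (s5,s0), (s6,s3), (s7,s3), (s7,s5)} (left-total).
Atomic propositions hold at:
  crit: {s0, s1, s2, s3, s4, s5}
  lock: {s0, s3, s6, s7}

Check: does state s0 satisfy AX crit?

Sat(AX crit) = {s : every successor in {s0, s1, s2, s3, s4, s5}} = {s2, s3, s4, s5, s6, s7}
s0 ∉ Sat(AX crit) = {s2, s3, s4, s5, s6, s7}, so the formula does not hold at s0.

No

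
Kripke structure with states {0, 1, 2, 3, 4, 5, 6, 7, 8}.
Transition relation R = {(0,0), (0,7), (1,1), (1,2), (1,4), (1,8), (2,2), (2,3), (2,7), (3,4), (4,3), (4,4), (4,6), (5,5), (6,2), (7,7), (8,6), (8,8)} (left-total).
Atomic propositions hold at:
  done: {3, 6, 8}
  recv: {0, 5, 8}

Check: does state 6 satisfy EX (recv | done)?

Sat(recv | done) = {0, 3, 5, 6, 8}
Sat(EX (recv | done)) = {s : some successor in {0, 3, 5, 6, 8}} = {0, 1, 2, 4, 5, 8}
6 ∉ Sat(EX (recv | done)) = {0, 1, 2, 4, 5, 8}, so the formula does not hold at 6.

No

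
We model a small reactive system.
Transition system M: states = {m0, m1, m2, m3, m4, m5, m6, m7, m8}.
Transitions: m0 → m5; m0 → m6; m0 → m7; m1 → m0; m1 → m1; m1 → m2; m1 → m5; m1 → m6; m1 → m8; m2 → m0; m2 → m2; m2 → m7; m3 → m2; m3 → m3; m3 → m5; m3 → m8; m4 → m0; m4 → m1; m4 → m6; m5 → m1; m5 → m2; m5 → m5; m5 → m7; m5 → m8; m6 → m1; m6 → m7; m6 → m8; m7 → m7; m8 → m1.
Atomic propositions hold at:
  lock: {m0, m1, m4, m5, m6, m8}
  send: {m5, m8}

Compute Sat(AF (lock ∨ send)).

{m0, m1, m4, m5, m6, m8}

Sat(lock ∨ send) = {m0, m1, m4, m5, m6, m8}
AF (lock ∨ send): least fixpoint, start Z0 = {m0, m1, m4, m5, m6, m8}, add states with every successor in Z. Already a fixed point.
Sat(AF (lock ∨ send)) = {m0, m1, m4, m5, m6, m8}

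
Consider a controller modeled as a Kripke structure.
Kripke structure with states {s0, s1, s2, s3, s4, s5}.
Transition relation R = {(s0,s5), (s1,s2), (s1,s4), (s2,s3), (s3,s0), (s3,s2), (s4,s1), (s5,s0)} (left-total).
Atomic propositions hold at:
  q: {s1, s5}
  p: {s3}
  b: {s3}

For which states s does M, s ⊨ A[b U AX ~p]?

Sat(~p) = {s0, s1, s2, s4, s5}
Sat(AX ~p) = {s : every successor in {s0, s1, s2, s4, s5}} = {s0, s1, s3, s4, s5}
A[b U AX ~p]: least fixpoint, start Z0 = Sat(AX ~p) = {s0, s1, s3, s4, s5}, add states in Sat(b) with every successor in Z. Already a fixed point.
Sat(A[b U AX ~p]) = {s0, s1, s3, s4, s5}

{s0, s1, s3, s4, s5}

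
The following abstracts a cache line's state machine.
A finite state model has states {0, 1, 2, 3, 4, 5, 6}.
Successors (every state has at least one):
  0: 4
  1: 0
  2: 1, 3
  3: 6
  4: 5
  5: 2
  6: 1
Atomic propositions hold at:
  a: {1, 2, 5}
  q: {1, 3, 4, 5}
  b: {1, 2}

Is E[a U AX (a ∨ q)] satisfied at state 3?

Sat(a ∨ q) = {1, 2, 3, 4, 5}
Sat(AX (a ∨ q)) = {s : every successor in {1, 2, 3, 4, 5}} = {0, 2, 4, 5, 6}
E[a U AX (a ∨ q)]: least fixpoint, start Z0 = Sat(AX (a ∨ q)) = {0, 2, 4, 5, 6}, add states in Sat(a) with some successor in Z. Z1 = {0, 1, 2, 4, 5, 6}; fixed.
Sat(E[a U AX (a ∨ q)]) = {0, 1, 2, 4, 5, 6}
3 ∉ Sat(E[a U AX (a ∨ q)]) = {0, 1, 2, 4, 5, 6}, so the formula does not hold at 3.

No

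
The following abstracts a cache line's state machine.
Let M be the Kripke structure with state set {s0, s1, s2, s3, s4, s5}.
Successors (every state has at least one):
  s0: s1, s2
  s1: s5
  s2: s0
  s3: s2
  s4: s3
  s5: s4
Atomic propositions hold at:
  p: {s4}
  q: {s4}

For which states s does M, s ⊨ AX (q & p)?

{s5}

Sat(q & p) = {s4}
Sat(AX (q & p)) = {s : every successor in {s4}} = {s5}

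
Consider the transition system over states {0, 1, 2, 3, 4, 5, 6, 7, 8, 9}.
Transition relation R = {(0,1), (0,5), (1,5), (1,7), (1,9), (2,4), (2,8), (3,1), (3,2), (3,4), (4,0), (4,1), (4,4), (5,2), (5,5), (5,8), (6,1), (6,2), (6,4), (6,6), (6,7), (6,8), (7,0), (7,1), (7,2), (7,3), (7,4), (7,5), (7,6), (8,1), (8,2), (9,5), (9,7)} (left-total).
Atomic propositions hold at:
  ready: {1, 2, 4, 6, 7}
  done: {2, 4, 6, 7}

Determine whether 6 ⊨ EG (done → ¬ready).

No

Sat(¬ready) = {0, 3, 5, 8, 9}
Sat(done → ¬ready) = {0, 1, 3, 5, 8, 9}
EG (done → ¬ready): greatest fixpoint, start Z0 = {0, 1, 3, 5, 8, 9}, keep only states in Sat with some successor in Z. Already a fixed point.
Sat(EG (done → ¬ready)) = {0, 1, 3, 5, 8, 9}
6 ∉ Sat(EG (done → ¬ready)) = {0, 1, 3, 5, 8, 9}, so the formula does not hold at 6.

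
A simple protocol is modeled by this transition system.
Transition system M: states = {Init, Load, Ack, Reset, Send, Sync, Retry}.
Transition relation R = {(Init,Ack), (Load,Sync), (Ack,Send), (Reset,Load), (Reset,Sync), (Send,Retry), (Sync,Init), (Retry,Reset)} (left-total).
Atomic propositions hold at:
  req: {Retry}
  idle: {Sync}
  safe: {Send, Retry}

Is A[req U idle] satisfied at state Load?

No

A[req U idle]: least fixpoint, start Z0 = Sat(idle) = {Sync}, add states in Sat(req) with every successor in Z. Already a fixed point.
Sat(A[req U idle]) = {Sync}
Load ∉ Sat(A[req U idle]) = {Sync}, so the formula does not hold at Load.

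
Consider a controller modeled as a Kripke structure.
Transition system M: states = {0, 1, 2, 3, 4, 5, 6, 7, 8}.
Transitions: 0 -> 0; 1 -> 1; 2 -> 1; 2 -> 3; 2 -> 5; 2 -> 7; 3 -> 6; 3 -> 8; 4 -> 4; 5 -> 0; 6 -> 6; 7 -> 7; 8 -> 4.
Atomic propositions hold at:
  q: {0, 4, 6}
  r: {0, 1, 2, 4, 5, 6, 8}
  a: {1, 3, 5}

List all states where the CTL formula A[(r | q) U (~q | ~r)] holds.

{1, 2, 3, 5, 7, 8}

Sat(r | q) = {0, 1, 2, 4, 5, 6, 8}
Sat(~q) = {1, 2, 3, 5, 7, 8}
Sat(~r) = {3, 7}
Sat(~q | ~r) = {1, 2, 3, 5, 7, 8}
A[(r | q) U (~q | ~r)]: least fixpoint, start Z0 = Sat((~q | ~r)) = {1, 2, 3, 5, 7, 8}, add states in Sat(r | q) with every successor in Z. Already a fixed point.
Sat(A[(r | q) U (~q | ~r)]) = {1, 2, 3, 5, 7, 8}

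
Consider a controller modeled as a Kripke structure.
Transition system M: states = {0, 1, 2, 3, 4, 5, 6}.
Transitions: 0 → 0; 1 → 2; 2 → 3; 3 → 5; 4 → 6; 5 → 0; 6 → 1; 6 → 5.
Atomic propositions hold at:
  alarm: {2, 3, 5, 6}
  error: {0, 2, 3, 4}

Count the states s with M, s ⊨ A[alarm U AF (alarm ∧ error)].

3

Sat(alarm ∧ error) = {2, 3}
AF (alarm ∧ error): least fixpoint, start Z0 = {2, 3}, add states with every successor in Z. Z1 = {1, 2, 3}; fixed.
Sat(AF (alarm ∧ error)) = {1, 2, 3}
A[alarm U AF (alarm ∧ error)]: least fixpoint, start Z0 = Sat(AF (alarm ∧ error)) = {1, 2, 3}, add states in Sat(alarm) with every successor in Z. Already a fixed point.
Sat(A[alarm U AF (alarm ∧ error)]) = {1, 2, 3}
|Sat(A[alarm U AF (alarm ∧ error)])| = |{1, 2, 3}| = 3.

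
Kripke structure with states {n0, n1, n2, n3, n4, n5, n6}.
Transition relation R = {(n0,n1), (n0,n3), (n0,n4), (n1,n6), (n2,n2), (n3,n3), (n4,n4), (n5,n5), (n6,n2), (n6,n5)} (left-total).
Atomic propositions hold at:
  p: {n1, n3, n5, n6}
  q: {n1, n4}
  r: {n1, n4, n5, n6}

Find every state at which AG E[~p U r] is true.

Sat(~p) = {n0, n2, n4}
E[~p U r]: least fixpoint, start Z0 = Sat(r) = {n1, n4, n5, n6}, add states in Sat(~p) with some successor in Z. Z1 = {n0, n1, n4, n5, n6}; fixed.
Sat(E[~p U r]) = {n0, n1, n4, n5, n6}
AG E[~p U r]: greatest fixpoint, start Z0 = {n0, n1, n4, n5, n6}, keep only states in Sat with every successor in Z. Z1 = {n1, n4, n5}; Z2 = {n4, n5}; fixed.
Sat(AG E[~p U r]) = {n4, n5}

{n4, n5}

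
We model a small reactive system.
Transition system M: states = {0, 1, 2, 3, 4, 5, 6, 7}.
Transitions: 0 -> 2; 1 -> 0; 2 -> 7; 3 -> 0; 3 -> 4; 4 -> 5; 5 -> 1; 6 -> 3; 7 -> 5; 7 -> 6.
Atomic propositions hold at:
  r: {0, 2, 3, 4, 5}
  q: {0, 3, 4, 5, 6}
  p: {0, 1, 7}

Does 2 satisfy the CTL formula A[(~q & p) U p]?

Sat(~q) = {1, 2, 7}
Sat(~q & p) = {1, 7}
A[(~q & p) U p]: least fixpoint, start Z0 = Sat(p) = {0, 1, 7}, add states in Sat(~q & p) with every successor in Z. Already a fixed point.
Sat(A[(~q & p) U p]) = {0, 1, 7}
2 ∉ Sat(A[(~q & p) U p]) = {0, 1, 7}, so the formula does not hold at 2.

No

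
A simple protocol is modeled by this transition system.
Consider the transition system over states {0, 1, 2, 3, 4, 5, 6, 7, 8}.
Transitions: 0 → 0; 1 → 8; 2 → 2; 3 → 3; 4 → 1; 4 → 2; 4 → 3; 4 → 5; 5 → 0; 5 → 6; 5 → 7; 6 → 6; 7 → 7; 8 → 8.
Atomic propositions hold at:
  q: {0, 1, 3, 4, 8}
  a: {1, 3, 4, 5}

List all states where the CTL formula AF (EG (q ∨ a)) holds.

Sat(q ∨ a) = {0, 1, 3, 4, 5, 8}
EG (q ∨ a): greatest fixpoint, start Z0 = {0, 1, 3, 4, 5, 8}, keep only states in Sat with some successor in Z. Already a fixed point.
Sat(EG (q ∨ a)) = {0, 1, 3, 4, 5, 8}
AF (EG (q ∨ a)): least fixpoint, start Z0 = {0, 1, 3, 4, 5, 8}, add states with every successor in Z. Already a fixed point.
Sat(AF (EG (q ∨ a))) = {0, 1, 3, 4, 5, 8}

{0, 1, 3, 4, 5, 8}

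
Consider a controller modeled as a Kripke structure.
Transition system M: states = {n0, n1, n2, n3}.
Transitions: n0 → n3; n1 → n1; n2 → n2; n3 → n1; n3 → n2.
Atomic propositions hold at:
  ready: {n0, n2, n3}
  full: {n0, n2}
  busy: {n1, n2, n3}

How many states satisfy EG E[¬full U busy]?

Sat(¬full) = {n1, n3}
E[¬full U busy]: least fixpoint, start Z0 = Sat(busy) = {n1, n2, n3}, add states in Sat(¬full) with some successor in Z. Already a fixed point.
Sat(E[¬full U busy]) = {n1, n2, n3}
EG E[¬full U busy]: greatest fixpoint, start Z0 = {n1, n2, n3}, keep only states in Sat with some successor in Z. Already a fixed point.
Sat(EG E[¬full U busy]) = {n1, n2, n3}
|Sat(EG E[¬full U busy])| = |{n1, n2, n3}| = 3.

3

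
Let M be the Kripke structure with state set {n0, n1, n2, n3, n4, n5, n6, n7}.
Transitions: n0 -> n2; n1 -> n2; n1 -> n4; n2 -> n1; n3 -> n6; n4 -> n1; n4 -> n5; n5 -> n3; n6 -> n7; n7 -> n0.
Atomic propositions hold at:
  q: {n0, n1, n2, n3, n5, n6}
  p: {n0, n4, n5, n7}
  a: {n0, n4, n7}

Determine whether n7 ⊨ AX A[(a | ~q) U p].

Sat(~q) = {n4, n7}
Sat(a | ~q) = {n0, n4, n7}
A[(a | ~q) U p]: least fixpoint, start Z0 = Sat(p) = {n0, n4, n5, n7}, add states in Sat(a | ~q) with every successor in Z. Already a fixed point.
Sat(A[(a | ~q) U p]) = {n0, n4, n5, n7}
Sat(AX A[(a | ~q) U p]) = {s : every successor in {n0, n4, n5, n7}} = {n6, n7}
n7 ∈ Sat(AX A[(a | ~q) U p]) = {n6, n7}, so the formula holds at n7.

Yes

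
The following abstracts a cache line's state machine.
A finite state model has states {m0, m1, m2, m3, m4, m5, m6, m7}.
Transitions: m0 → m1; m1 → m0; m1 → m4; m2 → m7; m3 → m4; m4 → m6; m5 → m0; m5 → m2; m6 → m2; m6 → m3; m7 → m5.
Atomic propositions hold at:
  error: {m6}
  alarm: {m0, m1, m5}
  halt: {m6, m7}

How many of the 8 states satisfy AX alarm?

Sat(AX alarm) = {s : every successor in {m0, m1, m5}} = {m0, m7}
|Sat(AX alarm)| = |{m0, m7}| = 2.

2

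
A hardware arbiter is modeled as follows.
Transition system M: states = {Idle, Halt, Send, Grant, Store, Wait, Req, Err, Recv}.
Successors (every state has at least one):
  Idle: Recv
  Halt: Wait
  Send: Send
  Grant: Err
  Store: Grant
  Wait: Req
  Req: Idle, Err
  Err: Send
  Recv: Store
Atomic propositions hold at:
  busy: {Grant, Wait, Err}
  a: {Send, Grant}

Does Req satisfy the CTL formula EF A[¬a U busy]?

Yes

Sat(¬a) = {Idle, Halt, Store, Wait, Req, Err, Recv}
A[¬a U busy]: least fixpoint, start Z0 = Sat(busy) = {Grant, Wait, Err}, add states in Sat(¬a) with every successor in Z. Z1 = {Halt, Grant, Store, Wait, Err}; Z2 = {Halt, Grant, Store, Wait, Err, Recv}; Z3 = {Idle, Halt, Grant, Store, Wait, Err, Recv}; Z4 = {Idle, Halt, Grant, Store, Wait, Req, Err, Recv}; fixed.
Sat(A[¬a U busy]) = {Idle, Halt, Grant, Store, Wait, Req, Err, Recv}
EF A[¬a U busy]: least fixpoint, start Z0 = {Idle, Halt, Grant, Store, Wait, Req, Err, Recv}, add states with some successor in Z. Already a fixed point.
Sat(EF A[¬a U busy]) = {Idle, Halt, Grant, Store, Wait, Req, Err, Recv}
Req ∈ Sat(EF A[¬a U busy]) = {Idle, Halt, Grant, Store, Wait, Req, Err, Recv}, so the formula holds at Req.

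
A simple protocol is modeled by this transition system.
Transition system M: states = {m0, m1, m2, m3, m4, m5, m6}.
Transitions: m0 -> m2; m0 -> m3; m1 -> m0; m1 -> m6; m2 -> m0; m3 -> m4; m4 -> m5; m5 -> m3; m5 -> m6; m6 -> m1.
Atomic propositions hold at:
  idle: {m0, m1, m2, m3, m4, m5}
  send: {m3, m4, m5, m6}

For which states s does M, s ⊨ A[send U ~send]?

Sat(~send) = {m0, m1, m2}
A[send U ~send]: least fixpoint, start Z0 = Sat(~send) = {m0, m1, m2}, add states in Sat(send) with every successor in Z. Z1 = {m0, m1, m2, m6}; fixed.
Sat(A[send U ~send]) = {m0, m1, m2, m6}

{m0, m1, m2, m6}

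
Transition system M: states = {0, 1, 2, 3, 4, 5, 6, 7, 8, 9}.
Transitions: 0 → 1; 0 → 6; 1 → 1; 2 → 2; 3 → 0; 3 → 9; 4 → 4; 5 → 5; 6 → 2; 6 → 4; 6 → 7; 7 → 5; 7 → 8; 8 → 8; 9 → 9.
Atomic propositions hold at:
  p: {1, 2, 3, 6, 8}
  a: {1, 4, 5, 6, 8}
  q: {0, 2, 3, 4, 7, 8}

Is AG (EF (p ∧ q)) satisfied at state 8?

Sat(p ∧ q) = {2, 3, 8}
EF (p ∧ q): least fixpoint, start Z0 = {2, 3, 8}, add states with some successor in Z. Z1 = {2, 3, 6, 7, 8}; Z2 = {0, 2, 3, 6, 7, 8}; fixed.
Sat(EF (p ∧ q)) = {0, 2, 3, 6, 7, 8}
AG (EF (p ∧ q)): greatest fixpoint, start Z0 = {0, 2, 3, 6, 7, 8}, keep only states in Sat with every successor in Z. Z1 = {2, 8}; fixed.
Sat(AG (EF (p ∧ q))) = {2, 8}
8 ∈ Sat(AG (EF (p ∧ q))) = {2, 8}, so the formula holds at 8.

Yes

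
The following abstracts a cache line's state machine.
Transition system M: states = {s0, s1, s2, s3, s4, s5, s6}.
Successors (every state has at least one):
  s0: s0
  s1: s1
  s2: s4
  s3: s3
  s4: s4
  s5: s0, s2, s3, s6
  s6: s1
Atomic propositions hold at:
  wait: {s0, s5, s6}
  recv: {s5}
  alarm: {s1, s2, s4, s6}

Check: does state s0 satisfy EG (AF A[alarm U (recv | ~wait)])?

No

Sat(~wait) = {s1, s2, s3, s4}
Sat(recv | ~wait) = {s1, s2, s3, s4, s5}
A[alarm U (recv | ~wait)]: least fixpoint, start Z0 = Sat((recv | ~wait)) = {s1, s2, s3, s4, s5}, add states in Sat(alarm) with every successor in Z. Z1 = {s1, s2, s3, s4, s5, s6}; fixed.
Sat(A[alarm U (recv | ~wait)]) = {s1, s2, s3, s4, s5, s6}
AF A[alarm U (recv | ~wait)]: least fixpoint, start Z0 = {s1, s2, s3, s4, s5, s6}, add states with every successor in Z. Already a fixed point.
Sat(AF A[alarm U (recv | ~wait)]) = {s1, s2, s3, s4, s5, s6}
EG (AF A[alarm U (recv | ~wait)]): greatest fixpoint, start Z0 = {s1, s2, s3, s4, s5, s6}, keep only states in Sat with some successor in Z. Already a fixed point.
Sat(EG (AF A[alarm U (recv | ~wait)])) = {s1, s2, s3, s4, s5, s6}
s0 ∉ Sat(EG (AF A[alarm U (recv | ~wait)])) = {s1, s2, s3, s4, s5, s6}, so the formula does not hold at s0.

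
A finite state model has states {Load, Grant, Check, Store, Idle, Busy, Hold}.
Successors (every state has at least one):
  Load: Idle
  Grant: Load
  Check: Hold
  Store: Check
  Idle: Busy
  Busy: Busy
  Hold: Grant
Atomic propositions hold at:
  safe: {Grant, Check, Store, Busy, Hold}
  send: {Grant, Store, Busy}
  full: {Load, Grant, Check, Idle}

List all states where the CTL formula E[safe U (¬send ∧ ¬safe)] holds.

{Load, Grant, Check, Store, Idle, Hold}

Sat(¬send) = {Load, Check, Idle, Hold}
Sat(¬safe) = {Load, Idle}
Sat(¬send ∧ ¬safe) = {Load, Idle}
E[safe U (¬send ∧ ¬safe)]: least fixpoint, start Z0 = Sat((¬send ∧ ¬safe)) = {Load, Idle}, add states in Sat(safe) with some successor in Z. Z1 = {Load, Grant, Idle}; Z2 = {Load, Grant, Idle, Hold}; Z3 = {Load, Grant, Check, Idle, Hold}; Z4 = {Load, Grant, Check, Store, Idle, Hold}; fixed.
Sat(E[safe U (¬send ∧ ¬safe)]) = {Load, Grant, Check, Store, Idle, Hold}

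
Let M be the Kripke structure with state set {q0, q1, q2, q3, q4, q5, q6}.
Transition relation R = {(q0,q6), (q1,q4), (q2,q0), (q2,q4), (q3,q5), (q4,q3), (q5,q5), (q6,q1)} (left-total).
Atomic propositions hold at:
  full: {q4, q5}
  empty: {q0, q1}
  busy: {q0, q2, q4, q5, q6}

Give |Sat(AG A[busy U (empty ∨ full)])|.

1

Sat(empty ∨ full) = {q0, q1, q4, q5}
A[busy U (empty ∨ full)]: least fixpoint, start Z0 = Sat((empty ∨ full)) = {q0, q1, q4, q5}, add states in Sat(busy) with every successor in Z. Z1 = {q0, q1, q2, q4, q5, q6}; fixed.
Sat(A[busy U (empty ∨ full)]) = {q0, q1, q2, q4, q5, q6}
AG A[busy U (empty ∨ full)]: greatest fixpoint, start Z0 = {q0, q1, q2, q4, q5, q6}, keep only states in Sat with every successor in Z. Z1 = {q0, q1, q2, q5, q6}; Z2 = {q0, q5, q6}; Z3 = {q0, q5}; Z4 = {q5}; fixed.
Sat(AG A[busy U (empty ∨ full)]) = {q5}
|Sat(AG A[busy U (empty ∨ full)])| = |{q5}| = 1.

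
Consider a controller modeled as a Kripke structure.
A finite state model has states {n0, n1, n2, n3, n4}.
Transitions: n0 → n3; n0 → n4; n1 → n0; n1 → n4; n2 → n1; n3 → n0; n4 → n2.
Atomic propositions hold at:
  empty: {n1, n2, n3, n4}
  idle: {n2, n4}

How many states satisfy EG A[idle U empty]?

A[idle U empty]: least fixpoint, start Z0 = Sat(empty) = {n1, n2, n3, n4}, add states in Sat(idle) with every successor in Z. Already a fixed point.
Sat(A[idle U empty]) = {n1, n2, n3, n4}
EG A[idle U empty]: greatest fixpoint, start Z0 = {n1, n2, n3, n4}, keep only states in Sat with some successor in Z. Z1 = {n1, n2, n4}; fixed.
Sat(EG A[idle U empty]) = {n1, n2, n4}
|Sat(EG A[idle U empty])| = |{n1, n2, n4}| = 3.

3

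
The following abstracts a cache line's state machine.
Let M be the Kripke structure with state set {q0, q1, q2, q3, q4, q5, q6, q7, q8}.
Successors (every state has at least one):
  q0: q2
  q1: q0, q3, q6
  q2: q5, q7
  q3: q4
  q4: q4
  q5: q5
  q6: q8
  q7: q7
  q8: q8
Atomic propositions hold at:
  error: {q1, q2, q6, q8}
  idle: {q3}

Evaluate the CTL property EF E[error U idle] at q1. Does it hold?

E[error U idle]: least fixpoint, start Z0 = Sat(idle) = {q3}, add states in Sat(error) with some successor in Z. Z1 = {q1, q3}; fixed.
Sat(E[error U idle]) = {q1, q3}
EF E[error U idle]: least fixpoint, start Z0 = {q1, q3}, add states with some successor in Z. Already a fixed point.
Sat(EF E[error U idle]) = {q1, q3}
q1 ∈ Sat(EF E[error U idle]) = {q1, q3}, so the formula holds at q1.

Yes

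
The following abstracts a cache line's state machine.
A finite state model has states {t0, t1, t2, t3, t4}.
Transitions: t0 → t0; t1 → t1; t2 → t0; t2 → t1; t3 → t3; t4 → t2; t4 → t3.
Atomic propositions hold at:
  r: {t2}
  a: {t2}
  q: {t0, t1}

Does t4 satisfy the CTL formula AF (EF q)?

EF q: least fixpoint, start Z0 = {t0, t1}, add states with some successor in Z. Z1 = {t0, t1, t2}; Z2 = {t0, t1, t2, t4}; fixed.
Sat(EF q) = {t0, t1, t2, t4}
AF (EF q): least fixpoint, start Z0 = {t0, t1, t2, t4}, add states with every successor in Z. Already a fixed point.
Sat(AF (EF q)) = {t0, t1, t2, t4}
t4 ∈ Sat(AF (EF q)) = {t0, t1, t2, t4}, so the formula holds at t4.

Yes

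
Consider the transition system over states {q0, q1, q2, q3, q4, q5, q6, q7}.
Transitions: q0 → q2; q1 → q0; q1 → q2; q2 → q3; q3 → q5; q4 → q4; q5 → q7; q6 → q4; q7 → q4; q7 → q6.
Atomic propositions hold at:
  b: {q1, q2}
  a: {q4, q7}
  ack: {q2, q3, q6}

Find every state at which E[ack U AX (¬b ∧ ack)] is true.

{q2}

Sat(¬b) = {q0, q3, q4, q5, q6, q7}
Sat(¬b ∧ ack) = {q3, q6}
Sat(AX (¬b ∧ ack)) = {s : every successor in {q3, q6}} = {q2}
E[ack U AX (¬b ∧ ack)]: least fixpoint, start Z0 = Sat(AX (¬b ∧ ack)) = {q2}, add states in Sat(ack) with some successor in Z. Already a fixed point.
Sat(E[ack U AX (¬b ∧ ack)]) = {q2}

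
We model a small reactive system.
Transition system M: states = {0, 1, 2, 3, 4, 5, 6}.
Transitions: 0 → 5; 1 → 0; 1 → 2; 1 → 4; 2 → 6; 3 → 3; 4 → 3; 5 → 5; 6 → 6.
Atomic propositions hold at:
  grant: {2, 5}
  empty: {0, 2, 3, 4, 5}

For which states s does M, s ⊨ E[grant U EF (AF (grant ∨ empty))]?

Sat(grant ∨ empty) = {0, 2, 3, 4, 5}
AF (grant ∨ empty): least fixpoint, start Z0 = {0, 2, 3, 4, 5}, add states with every successor in Z. Z1 = {0, 1, 2, 3, 4, 5}; fixed.
Sat(AF (grant ∨ empty)) = {0, 1, 2, 3, 4, 5}
EF (AF (grant ∨ empty)): least fixpoint, start Z0 = {0, 1, 2, 3, 4, 5}, add states with some successor in Z. Already a fixed point.
Sat(EF (AF (grant ∨ empty))) = {0, 1, 2, 3, 4, 5}
E[grant U EF (AF (grant ∨ empty))]: least fixpoint, start Z0 = Sat(EF (AF (grant ∨ empty))) = {0, 1, 2, 3, 4, 5}, add states in Sat(grant) with some successor in Z. Already a fixed point.
Sat(E[grant U EF (AF (grant ∨ empty))]) = {0, 1, 2, 3, 4, 5}

{0, 1, 2, 3, 4, 5}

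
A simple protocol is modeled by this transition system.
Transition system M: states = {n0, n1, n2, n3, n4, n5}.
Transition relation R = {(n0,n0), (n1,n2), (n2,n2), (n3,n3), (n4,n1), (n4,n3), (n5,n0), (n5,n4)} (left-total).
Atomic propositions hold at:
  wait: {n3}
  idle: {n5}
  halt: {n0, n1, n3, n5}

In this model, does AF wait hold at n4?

AF wait: least fixpoint, start Z0 = {n3}, add states with every successor in Z. Already a fixed point.
Sat(AF wait) = {n3}
n4 ∉ Sat(AF wait) = {n3}, so the formula does not hold at n4.

No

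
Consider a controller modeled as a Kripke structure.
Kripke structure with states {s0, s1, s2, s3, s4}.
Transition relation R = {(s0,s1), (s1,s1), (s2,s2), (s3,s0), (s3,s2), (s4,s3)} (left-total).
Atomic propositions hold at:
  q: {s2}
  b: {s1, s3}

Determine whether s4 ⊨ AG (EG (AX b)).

No

Sat(AX b) = {s : every successor in {s1, s3}} = {s0, s1, s4}
EG (AX b): greatest fixpoint, start Z0 = {s0, s1, s4}, keep only states in Sat with some successor in Z. Z1 = {s0, s1}; fixed.
Sat(EG (AX b)) = {s0, s1}
AG (EG (AX b)): greatest fixpoint, start Z0 = {s0, s1}, keep only states in Sat with every successor in Z. Already a fixed point.
Sat(AG (EG (AX b))) = {s0, s1}
s4 ∉ Sat(AG (EG (AX b))) = {s0, s1}, so the formula does not hold at s4.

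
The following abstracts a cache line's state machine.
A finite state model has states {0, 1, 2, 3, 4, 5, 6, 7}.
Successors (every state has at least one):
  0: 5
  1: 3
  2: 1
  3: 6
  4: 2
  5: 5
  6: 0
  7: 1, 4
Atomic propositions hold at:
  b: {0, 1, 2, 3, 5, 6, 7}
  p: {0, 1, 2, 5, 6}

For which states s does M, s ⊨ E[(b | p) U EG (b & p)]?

{0, 1, 2, 3, 5, 6, 7}

Sat(b | p) = {0, 1, 2, 3, 5, 6, 7}
Sat(b & p) = {0, 1, 2, 5, 6}
EG (b & p): greatest fixpoint, start Z0 = {0, 1, 2, 5, 6}, keep only states in Sat with some successor in Z. Z1 = {0, 2, 5, 6}; Z2 = {0, 5, 6}; fixed.
Sat(EG (b & p)) = {0, 5, 6}
E[(b | p) U EG (b & p)]: least fixpoint, start Z0 = Sat(EG (b & p)) = {0, 5, 6}, add states in Sat(b | p) with some successor in Z. Z1 = {0, 3, 5, 6}; Z2 = {0, 1, 3, 5, 6}; Z3 = {0, 1, 2, 3, 5, 6, 7}; fixed.
Sat(E[(b | p) U EG (b & p)]) = {0, 1, 2, 3, 5, 6, 7}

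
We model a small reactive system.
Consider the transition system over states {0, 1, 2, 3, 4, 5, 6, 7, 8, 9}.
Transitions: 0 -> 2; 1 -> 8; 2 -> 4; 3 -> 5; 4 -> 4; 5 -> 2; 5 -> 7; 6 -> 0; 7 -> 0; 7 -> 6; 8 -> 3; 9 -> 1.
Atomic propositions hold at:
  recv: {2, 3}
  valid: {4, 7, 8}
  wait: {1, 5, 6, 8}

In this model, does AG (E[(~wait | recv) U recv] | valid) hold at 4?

Sat(~wait) = {0, 2, 3, 4, 7, 9}
Sat(~wait | recv) = {0, 2, 3, 4, 7, 9}
E[(~wait | recv) U recv]: least fixpoint, start Z0 = Sat(recv) = {2, 3}, add states in Sat(~wait | recv) with some successor in Z. Z1 = {0, 2, 3}; Z2 = {0, 2, 3, 7}; fixed.
Sat(E[(~wait | recv) U recv]) = {0, 2, 3, 7}
Sat(E[(~wait | recv) U recv] | valid) = {0, 2, 3, 4, 7, 8}
AG (E[(~wait | recv) U recv] | valid): greatest fixpoint, start Z0 = {0, 2, 3, 4, 7, 8}, keep only states in Sat with every successor in Z. Z1 = {0, 2, 4, 8}; Z2 = {0, 2, 4}; fixed.
Sat(AG (E[(~wait | recv) U recv] | valid)) = {0, 2, 4}
4 ∈ Sat(AG (E[(~wait | recv) U recv] | valid)) = {0, 2, 4}, so the formula holds at 4.

Yes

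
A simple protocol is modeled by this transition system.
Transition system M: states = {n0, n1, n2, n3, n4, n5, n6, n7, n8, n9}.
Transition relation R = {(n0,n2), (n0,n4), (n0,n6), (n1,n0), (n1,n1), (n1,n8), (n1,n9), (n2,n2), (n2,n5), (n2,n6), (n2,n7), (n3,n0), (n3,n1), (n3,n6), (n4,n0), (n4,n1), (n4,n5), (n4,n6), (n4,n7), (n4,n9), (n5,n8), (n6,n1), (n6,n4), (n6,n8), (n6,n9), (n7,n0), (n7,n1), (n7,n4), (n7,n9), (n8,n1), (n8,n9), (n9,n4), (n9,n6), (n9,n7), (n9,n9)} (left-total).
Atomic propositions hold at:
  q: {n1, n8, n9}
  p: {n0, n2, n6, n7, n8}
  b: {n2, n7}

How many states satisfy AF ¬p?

7

Sat(¬p) = {n1, n3, n4, n5, n9}
AF ¬p: least fixpoint, start Z0 = {n1, n3, n4, n5, n9}, add states with every successor in Z. Z1 = {n1, n3, n4, n5, n8, n9}; Z2 = {n1, n3, n4, n5, n6, n8, n9}; fixed.
Sat(AF ¬p) = {n1, n3, n4, n5, n6, n8, n9}
|Sat(AF ¬p)| = |{n1, n3, n4, n5, n6, n8, n9}| = 7.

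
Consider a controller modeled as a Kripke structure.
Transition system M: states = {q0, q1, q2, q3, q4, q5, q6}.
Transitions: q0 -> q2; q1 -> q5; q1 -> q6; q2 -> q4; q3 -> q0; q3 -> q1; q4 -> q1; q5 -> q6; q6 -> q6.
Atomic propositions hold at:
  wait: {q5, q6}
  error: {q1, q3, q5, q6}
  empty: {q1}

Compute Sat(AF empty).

{q0, q1, q2, q3, q4}

AF empty: least fixpoint, start Z0 = {q1}, add states with every successor in Z. Z1 = {q1, q4}; Z2 = {q1, q2, q4}; Z3 = {q0, q1, q2, q4}; Z4 = {q0, q1, q2, q3, q4}; fixed.
Sat(AF empty) = {q0, q1, q2, q3, q4}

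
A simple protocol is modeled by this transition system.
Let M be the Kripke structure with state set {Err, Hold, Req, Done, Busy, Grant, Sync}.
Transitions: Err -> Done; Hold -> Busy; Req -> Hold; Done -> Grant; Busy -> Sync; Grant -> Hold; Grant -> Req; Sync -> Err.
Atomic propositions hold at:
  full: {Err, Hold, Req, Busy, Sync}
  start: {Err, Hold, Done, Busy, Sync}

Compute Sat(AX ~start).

Sat(~start) = {Req, Grant}
Sat(AX ~start) = {s : every successor in {Req, Grant}} = {Done}

{Done}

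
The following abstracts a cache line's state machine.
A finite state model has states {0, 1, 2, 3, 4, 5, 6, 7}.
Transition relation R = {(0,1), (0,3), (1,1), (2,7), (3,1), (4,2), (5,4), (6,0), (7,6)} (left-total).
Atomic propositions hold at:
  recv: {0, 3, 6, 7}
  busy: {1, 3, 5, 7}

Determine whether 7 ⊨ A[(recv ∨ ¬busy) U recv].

Sat(¬busy) = {0, 2, 4, 6}
Sat(recv ∨ ¬busy) = {0, 2, 3, 4, 6, 7}
A[(recv ∨ ¬busy) U recv]: least fixpoint, start Z0 = Sat(recv) = {0, 3, 6, 7}, add states in Sat(recv ∨ ¬busy) with every successor in Z. Z1 = {0, 2, 3, 6, 7}; Z2 = {0, 2, 3, 4, 6, 7}; fixed.
Sat(A[(recv ∨ ¬busy) U recv]) = {0, 2, 3, 4, 6, 7}
7 ∈ Sat(A[(recv ∨ ¬busy) U recv]) = {0, 2, 3, 4, 6, 7}, so the formula holds at 7.

Yes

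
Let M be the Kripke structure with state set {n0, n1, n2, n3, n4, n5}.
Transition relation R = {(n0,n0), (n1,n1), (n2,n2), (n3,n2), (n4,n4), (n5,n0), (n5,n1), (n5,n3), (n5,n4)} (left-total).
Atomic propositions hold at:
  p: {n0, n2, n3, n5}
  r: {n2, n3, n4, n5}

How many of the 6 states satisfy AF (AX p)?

Sat(AX p) = {s : every successor in {n0, n2, n3, n5}} = {n0, n2, n3}
AF (AX p): least fixpoint, start Z0 = {n0, n2, n3}, add states with every successor in Z. Already a fixed point.
Sat(AF (AX p)) = {n0, n2, n3}
|Sat(AF (AX p))| = |{n0, n2, n3}| = 3.

3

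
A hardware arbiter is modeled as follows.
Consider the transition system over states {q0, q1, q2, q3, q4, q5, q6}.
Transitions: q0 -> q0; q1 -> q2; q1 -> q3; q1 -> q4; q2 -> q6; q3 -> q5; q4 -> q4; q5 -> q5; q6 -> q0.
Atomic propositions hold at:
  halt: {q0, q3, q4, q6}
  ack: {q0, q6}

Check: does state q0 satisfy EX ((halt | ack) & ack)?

Yes

Sat(halt | ack) = {q0, q3, q4, q6}
Sat((halt | ack) & ack) = {q0, q6}
Sat(EX ((halt | ack) & ack)) = {s : some successor in {q0, q6}} = {q0, q2, q6}
q0 ∈ Sat(EX ((halt | ack) & ack)) = {q0, q2, q6}, so the formula holds at q0.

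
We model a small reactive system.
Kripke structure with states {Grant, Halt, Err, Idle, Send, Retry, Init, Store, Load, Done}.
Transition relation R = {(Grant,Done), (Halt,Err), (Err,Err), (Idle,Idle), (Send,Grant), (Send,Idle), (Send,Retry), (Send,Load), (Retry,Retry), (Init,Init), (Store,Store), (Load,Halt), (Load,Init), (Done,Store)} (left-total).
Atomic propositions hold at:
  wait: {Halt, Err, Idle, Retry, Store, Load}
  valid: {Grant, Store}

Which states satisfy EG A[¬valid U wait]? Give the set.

{Halt, Err, Idle, Retry, Store, Load, Done}

Sat(¬valid) = {Halt, Err, Idle, Send, Retry, Init, Load, Done}
A[¬valid U wait]: least fixpoint, start Z0 = Sat(wait) = {Halt, Err, Idle, Retry, Store, Load}, add states in Sat(¬valid) with every successor in Z. Z1 = {Halt, Err, Idle, Retry, Store, Load, Done}; fixed.
Sat(A[¬valid U wait]) = {Halt, Err, Idle, Retry, Store, Load, Done}
EG A[¬valid U wait]: greatest fixpoint, start Z0 = {Halt, Err, Idle, Retry, Store, Load, Done}, keep only states in Sat with some successor in Z. Already a fixed point.
Sat(EG A[¬valid U wait]) = {Halt, Err, Idle, Retry, Store, Load, Done}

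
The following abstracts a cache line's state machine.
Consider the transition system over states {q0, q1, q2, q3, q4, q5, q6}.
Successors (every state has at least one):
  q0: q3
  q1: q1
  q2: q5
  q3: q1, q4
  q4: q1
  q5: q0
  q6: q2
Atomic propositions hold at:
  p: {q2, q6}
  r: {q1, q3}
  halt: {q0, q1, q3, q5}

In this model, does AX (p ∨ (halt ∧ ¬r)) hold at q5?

Sat(¬r) = {q0, q2, q4, q5, q6}
Sat(halt ∧ ¬r) = {q0, q5}
Sat(p ∨ (halt ∧ ¬r)) = {q0, q2, q5, q6}
Sat(AX (p ∨ (halt ∧ ¬r))) = {s : every successor in {q0, q2, q5, q6}} = {q2, q5, q6}
q5 ∈ Sat(AX (p ∨ (halt ∧ ¬r))) = {q2, q5, q6}, so the formula holds at q5.

Yes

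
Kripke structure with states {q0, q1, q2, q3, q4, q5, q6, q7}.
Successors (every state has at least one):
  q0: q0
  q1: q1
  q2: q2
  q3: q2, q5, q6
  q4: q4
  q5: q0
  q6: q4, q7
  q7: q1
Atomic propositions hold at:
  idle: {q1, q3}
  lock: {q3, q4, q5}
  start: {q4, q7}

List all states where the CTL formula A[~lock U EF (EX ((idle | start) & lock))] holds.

{q3, q4, q6}

Sat(~lock) = {q0, q1, q2, q6, q7}
Sat(idle | start) = {q1, q3, q4, q7}
Sat((idle | start) & lock) = {q3, q4}
Sat(EX ((idle | start) & lock)) = {s : some successor in {q3, q4}} = {q4, q6}
EF (EX ((idle | start) & lock)): least fixpoint, start Z0 = {q4, q6}, add states with some successor in Z. Z1 = {q3, q4, q6}; fixed.
Sat(EF (EX ((idle | start) & lock))) = {q3, q4, q6}
A[~lock U EF (EX ((idle | start) & lock))]: least fixpoint, start Z0 = Sat(EF (EX ((idle | start) & lock))) = {q3, q4, q6}, add states in Sat(~lock) with every successor in Z. Already a fixed point.
Sat(A[~lock U EF (EX ((idle | start) & lock))]) = {q3, q4, q6}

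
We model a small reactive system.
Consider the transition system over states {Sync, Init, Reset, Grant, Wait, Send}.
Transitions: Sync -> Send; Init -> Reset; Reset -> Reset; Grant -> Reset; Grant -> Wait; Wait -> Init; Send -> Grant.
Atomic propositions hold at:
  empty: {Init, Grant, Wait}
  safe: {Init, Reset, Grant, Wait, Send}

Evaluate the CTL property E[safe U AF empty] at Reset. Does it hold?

No

AF empty: least fixpoint, start Z0 = {Init, Grant, Wait}, add states with every successor in Z. Z1 = {Init, Grant, Wait, Send}; Z2 = {Sync, Init, Grant, Wait, Send}; fixed.
Sat(AF empty) = {Sync, Init, Grant, Wait, Send}
E[safe U AF empty]: least fixpoint, start Z0 = Sat(AF empty) = {Sync, Init, Grant, Wait, Send}, add states in Sat(safe) with some successor in Z. Already a fixed point.
Sat(E[safe U AF empty]) = {Sync, Init, Grant, Wait, Send}
Reset ∉ Sat(E[safe U AF empty]) = {Sync, Init, Grant, Wait, Send}, so the formula does not hold at Reset.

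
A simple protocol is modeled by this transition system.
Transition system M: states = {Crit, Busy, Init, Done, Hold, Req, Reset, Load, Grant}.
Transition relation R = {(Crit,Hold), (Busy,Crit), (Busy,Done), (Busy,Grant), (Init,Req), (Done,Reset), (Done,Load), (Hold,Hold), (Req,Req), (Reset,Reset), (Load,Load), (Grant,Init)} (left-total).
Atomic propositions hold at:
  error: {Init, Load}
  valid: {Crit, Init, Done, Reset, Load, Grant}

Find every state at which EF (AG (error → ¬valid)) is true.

{Crit, Busy, Init, Done, Hold, Req, Reset, Grant}

Sat(¬valid) = {Busy, Hold, Req}
Sat(error → ¬valid) = {Crit, Busy, Done, Hold, Req, Reset, Grant}
AG (error → ¬valid): greatest fixpoint, start Z0 = {Crit, Busy, Done, Hold, Req, Reset, Grant}, keep only states in Sat with every successor in Z. Z1 = {Crit, Busy, Hold, Req, Reset}; Z2 = {Crit, Hold, Req, Reset}; fixed.
Sat(AG (error → ¬valid)) = {Crit, Hold, Req, Reset}
EF (AG (error → ¬valid)): least fixpoint, start Z0 = {Crit, Hold, Req, Reset}, add states with some successor in Z. Z1 = {Crit, Busy, Init, Done, Hold, Req, Reset}; Z2 = {Crit, Busy, Init, Done, Hold, Req, Reset, Grant}; fixed.
Sat(EF (AG (error → ¬valid))) = {Crit, Busy, Init, Done, Hold, Req, Reset, Grant}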